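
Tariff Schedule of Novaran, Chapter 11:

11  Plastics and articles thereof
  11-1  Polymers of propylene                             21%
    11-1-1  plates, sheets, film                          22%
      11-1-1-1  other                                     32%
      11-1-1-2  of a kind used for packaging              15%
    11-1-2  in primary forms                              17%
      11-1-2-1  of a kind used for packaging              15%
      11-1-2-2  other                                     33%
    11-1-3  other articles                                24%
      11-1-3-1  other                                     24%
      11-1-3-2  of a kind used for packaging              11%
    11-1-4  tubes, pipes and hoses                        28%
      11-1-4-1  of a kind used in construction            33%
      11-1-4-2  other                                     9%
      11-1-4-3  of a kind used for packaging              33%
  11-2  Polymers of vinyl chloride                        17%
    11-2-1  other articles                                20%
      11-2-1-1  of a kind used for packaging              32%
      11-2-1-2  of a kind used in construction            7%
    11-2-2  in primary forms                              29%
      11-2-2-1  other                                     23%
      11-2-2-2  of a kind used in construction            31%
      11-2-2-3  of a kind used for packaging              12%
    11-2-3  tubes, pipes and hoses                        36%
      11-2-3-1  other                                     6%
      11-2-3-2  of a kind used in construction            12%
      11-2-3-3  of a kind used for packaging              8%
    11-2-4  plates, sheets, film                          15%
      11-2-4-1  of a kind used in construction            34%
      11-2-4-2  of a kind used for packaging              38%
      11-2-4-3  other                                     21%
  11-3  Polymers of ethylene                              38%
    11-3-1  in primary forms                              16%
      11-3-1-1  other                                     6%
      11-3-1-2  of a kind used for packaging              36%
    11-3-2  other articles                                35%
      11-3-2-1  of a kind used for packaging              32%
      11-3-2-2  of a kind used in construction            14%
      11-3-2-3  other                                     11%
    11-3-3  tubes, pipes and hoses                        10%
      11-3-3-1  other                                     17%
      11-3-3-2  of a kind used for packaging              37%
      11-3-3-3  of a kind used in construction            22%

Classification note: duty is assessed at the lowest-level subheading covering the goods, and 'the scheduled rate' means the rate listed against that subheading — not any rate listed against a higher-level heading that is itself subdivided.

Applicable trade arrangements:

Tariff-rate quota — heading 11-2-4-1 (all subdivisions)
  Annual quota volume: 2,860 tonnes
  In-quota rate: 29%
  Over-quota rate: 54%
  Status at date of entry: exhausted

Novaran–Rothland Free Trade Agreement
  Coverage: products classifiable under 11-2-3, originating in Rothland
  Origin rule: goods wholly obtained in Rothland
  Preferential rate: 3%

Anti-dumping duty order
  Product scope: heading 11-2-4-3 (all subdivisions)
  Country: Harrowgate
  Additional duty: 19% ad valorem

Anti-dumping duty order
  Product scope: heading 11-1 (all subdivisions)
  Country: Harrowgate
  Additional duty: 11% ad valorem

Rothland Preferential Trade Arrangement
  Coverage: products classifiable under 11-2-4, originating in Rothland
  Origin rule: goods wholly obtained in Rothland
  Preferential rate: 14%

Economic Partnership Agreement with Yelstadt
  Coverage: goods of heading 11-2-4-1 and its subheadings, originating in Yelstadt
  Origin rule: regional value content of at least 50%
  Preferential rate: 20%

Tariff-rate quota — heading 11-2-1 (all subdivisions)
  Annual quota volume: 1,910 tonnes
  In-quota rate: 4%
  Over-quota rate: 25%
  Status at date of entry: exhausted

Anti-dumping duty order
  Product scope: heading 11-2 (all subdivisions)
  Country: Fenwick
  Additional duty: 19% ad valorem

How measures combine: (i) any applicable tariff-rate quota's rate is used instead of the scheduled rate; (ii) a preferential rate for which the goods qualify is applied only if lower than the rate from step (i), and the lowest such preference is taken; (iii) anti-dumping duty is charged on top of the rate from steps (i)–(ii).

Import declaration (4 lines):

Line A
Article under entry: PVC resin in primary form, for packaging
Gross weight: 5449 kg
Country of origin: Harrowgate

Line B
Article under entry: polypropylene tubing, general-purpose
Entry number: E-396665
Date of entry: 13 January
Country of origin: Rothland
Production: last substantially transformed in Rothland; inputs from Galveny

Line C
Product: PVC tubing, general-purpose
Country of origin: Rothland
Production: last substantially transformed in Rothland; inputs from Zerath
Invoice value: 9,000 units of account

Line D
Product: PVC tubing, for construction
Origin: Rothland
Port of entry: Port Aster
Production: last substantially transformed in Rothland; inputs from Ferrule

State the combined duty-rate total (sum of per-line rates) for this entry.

39%

Line A: PVC → 11-2; resin in primary form → 11-2-2; for packaging → 11-2-2-3. Scheduled 12%. No special measure applies. → 12%.
Line B: polypropylene → 11-1; tubing → 11-1-4; general-purpose → 11-1-4-2. Scheduled 9%. Rothland agreement on 11-2-3: 11-1-4-2 not covered; Rothland agreement on 11-2-4: 11-1-4-2 not covered. → 9%.
Line C: PVC → 11-2; tubing → 11-2-3; general-purpose → 11-2-3-1. Scheduled 6%. Rothland agreement on 11-2-3: not wholly obtained; Rothland agreement on 11-2-4: 11-2-3-1 not covered. → 6%.
Line D: PVC → 11-2; tubing → 11-2-3; for construction → 11-2-3-2. Scheduled 12%. Rothland agreement on 11-2-3: not wholly obtained; Rothland agreement on 11-2-4: 11-2-3-2 not covered. → 12%.
Sum: 12% + 9% + 6% + 12% = 39%.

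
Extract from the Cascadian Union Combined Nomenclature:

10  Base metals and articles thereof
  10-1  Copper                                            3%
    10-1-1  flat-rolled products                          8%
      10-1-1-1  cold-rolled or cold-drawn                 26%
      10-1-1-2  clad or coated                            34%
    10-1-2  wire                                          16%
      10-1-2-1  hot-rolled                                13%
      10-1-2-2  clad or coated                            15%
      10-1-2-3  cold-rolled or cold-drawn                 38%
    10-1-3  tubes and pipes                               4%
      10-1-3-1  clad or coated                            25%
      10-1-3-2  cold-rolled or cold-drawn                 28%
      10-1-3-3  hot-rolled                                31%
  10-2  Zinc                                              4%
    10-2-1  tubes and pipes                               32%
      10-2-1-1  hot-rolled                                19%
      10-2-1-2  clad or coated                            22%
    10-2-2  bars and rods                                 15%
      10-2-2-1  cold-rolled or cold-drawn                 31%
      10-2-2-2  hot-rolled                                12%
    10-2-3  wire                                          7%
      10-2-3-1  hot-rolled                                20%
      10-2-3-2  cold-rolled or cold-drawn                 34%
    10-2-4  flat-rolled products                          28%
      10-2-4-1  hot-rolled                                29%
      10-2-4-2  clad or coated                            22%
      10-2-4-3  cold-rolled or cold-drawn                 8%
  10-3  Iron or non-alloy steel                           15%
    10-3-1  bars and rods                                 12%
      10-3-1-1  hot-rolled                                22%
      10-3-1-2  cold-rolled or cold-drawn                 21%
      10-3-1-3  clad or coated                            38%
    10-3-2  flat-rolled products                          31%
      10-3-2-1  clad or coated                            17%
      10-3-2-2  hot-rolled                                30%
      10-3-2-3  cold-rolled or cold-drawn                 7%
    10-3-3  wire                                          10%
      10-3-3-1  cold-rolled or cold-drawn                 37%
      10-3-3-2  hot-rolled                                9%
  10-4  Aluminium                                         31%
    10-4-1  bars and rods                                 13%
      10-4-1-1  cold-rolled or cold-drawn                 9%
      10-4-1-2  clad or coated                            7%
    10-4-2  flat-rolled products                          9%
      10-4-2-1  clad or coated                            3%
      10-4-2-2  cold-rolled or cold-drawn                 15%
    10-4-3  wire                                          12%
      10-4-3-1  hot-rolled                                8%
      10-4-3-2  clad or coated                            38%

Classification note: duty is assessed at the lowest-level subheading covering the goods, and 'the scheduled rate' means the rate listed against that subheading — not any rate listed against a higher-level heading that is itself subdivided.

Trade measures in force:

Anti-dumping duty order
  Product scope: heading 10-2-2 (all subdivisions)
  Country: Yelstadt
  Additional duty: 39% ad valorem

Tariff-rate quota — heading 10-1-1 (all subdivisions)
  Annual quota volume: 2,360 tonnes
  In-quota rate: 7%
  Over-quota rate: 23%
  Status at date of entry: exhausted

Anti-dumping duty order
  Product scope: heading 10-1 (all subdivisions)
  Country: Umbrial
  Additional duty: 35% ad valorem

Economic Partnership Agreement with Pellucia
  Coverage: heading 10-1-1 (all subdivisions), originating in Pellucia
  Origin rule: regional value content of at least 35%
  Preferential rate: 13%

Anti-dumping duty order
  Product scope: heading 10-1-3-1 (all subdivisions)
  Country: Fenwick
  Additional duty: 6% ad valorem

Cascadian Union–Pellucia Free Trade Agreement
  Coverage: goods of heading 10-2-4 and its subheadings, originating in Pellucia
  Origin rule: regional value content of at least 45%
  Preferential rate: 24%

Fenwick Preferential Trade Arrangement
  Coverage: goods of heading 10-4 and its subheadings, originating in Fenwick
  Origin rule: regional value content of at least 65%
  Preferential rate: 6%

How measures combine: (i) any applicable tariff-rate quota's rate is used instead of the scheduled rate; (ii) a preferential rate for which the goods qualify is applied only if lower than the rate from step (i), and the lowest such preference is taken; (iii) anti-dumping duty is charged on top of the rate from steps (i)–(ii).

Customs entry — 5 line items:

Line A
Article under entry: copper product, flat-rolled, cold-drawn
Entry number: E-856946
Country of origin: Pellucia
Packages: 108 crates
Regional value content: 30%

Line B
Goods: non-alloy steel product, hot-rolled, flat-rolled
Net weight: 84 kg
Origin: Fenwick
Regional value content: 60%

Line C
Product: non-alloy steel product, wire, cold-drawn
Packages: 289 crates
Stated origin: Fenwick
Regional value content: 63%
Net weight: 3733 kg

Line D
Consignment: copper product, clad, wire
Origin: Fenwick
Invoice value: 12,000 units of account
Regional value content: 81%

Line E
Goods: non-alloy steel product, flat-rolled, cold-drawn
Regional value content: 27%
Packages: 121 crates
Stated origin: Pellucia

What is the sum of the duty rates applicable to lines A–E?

Line A: copper → 10-1; flat-rolled → 10-1-1; cold-drawn → 10-1-1-1. Scheduled 26%. quota on 10-1-1 exhausted → over-quota 23%; Pellucia agreement on 10-1-1: RVC < 35%; Pellucia agreement on 10-2-4: 10-1-1-1 not covered. → 23%.
Line B: non-alloy steel → 10-3; flat-rolled → 10-3-2; hot-rolled → 10-3-2-2. Scheduled 30%. Fenwick agreement on 10-4: 10-3-2-2 not covered. → 30%.
Line C: non-alloy steel → 10-3; wire → 10-3-3; cold-drawn → 10-3-3-1. Scheduled 37%. Fenwick agreement on 10-4: 10-3-3-1 not covered. → 37%.
Line D: copper → 10-1; wire → 10-1-2; clad → 10-1-2-2. Scheduled 15%. Fenwick agreement on 10-4: 10-1-2-2 not covered. → 15%.
Line E: non-alloy steel → 10-3; flat-rolled → 10-3-2; cold-drawn → 10-3-2-3. Scheduled 7%. Pellucia agreement on 10-1-1: 10-3-2-3 not covered; Pellucia agreement on 10-2-4: 10-3-2-3 not covered. → 7%.
Sum: 23% + 30% + 37% + 15% + 7% = 112%.

112%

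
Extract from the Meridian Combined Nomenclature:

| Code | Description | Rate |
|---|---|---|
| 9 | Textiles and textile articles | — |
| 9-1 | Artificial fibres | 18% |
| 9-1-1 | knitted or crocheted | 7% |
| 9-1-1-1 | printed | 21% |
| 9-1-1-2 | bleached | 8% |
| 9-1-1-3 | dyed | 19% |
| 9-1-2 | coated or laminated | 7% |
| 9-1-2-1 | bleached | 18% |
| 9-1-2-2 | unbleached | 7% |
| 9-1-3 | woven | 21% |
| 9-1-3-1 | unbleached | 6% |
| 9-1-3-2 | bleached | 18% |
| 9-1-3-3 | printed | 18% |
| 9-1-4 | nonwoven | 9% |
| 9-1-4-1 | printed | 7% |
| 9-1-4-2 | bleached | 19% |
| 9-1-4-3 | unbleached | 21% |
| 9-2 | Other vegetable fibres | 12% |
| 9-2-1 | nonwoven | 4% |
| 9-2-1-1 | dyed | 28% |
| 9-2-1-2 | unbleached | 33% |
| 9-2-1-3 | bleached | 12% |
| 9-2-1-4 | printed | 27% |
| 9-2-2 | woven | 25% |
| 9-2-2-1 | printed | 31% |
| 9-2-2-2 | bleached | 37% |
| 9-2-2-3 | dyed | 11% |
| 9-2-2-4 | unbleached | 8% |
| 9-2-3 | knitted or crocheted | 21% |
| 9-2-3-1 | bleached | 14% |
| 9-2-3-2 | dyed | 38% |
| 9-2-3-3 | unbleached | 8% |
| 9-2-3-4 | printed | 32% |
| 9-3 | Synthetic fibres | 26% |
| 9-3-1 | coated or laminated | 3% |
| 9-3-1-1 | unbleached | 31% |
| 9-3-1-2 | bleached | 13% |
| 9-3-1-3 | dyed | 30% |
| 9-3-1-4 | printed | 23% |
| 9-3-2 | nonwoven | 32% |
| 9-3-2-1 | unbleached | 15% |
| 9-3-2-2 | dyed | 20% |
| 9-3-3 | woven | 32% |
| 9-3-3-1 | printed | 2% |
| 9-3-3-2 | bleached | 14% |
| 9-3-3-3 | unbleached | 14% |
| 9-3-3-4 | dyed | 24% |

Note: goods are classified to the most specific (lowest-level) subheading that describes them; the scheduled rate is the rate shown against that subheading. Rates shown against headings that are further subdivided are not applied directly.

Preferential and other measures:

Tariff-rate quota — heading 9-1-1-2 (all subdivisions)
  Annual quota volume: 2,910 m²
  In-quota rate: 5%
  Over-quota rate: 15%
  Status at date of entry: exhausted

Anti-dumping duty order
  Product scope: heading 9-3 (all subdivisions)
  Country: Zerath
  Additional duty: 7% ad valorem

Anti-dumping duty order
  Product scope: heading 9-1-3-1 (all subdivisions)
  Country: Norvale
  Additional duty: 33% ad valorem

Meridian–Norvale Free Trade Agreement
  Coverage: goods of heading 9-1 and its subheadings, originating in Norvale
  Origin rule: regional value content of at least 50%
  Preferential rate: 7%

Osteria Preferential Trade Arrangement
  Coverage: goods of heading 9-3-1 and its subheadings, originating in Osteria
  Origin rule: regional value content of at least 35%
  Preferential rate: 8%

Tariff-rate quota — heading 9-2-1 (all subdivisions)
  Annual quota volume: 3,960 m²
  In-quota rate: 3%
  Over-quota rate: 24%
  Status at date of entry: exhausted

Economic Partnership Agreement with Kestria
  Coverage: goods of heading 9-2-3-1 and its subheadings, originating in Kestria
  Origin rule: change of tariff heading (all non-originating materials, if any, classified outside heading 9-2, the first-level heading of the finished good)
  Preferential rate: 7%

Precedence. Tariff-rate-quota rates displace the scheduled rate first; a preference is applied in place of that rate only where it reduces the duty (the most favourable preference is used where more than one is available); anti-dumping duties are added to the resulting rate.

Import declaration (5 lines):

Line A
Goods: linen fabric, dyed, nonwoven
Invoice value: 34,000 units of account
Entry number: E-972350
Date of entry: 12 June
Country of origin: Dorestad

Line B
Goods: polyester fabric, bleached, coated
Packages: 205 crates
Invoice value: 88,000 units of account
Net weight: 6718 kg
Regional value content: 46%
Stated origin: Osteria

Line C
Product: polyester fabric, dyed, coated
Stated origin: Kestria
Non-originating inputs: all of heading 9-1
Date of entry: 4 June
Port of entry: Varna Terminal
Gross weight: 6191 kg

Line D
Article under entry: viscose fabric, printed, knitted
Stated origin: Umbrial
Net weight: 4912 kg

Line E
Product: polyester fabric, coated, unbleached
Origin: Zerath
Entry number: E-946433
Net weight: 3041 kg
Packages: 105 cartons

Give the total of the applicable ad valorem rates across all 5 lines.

121%

Line A: linen → 9-2; nonwoven → 9-2-1; dyed → 9-2-1-1. Scheduled 28%. quota on 9-2-1 exhausted → over-quota 24%. → 24%.
Line B: polyester → 9-3; coated → 9-3-1; bleached → 9-3-1-2. Scheduled 13%. Osteria agreement on 9-3-1: RVC ≥ 35% → 8% available; preferential 8%. → 8%.
Line C: polyester → 9-3; coated → 9-3-1; dyed → 9-3-1-3. Scheduled 30%. Kestria agreement on 9-2-3-1: 9-3-1-3 not covered. → 30%.
Line D: viscose → 9-1; knitted → 9-1-1; printed → 9-1-1-1. Scheduled 21%. No special measure applies. → 21%.
Line E: polyester → 9-3; coated → 9-3-1; unbleached → 9-3-1-1. Scheduled 31%. anti-dumping (Zerath, 9-3): +7%; total 31% + 7% = 38%. → 38%.
Sum: 24% + 8% + 30% + 21% + 38% = 121%.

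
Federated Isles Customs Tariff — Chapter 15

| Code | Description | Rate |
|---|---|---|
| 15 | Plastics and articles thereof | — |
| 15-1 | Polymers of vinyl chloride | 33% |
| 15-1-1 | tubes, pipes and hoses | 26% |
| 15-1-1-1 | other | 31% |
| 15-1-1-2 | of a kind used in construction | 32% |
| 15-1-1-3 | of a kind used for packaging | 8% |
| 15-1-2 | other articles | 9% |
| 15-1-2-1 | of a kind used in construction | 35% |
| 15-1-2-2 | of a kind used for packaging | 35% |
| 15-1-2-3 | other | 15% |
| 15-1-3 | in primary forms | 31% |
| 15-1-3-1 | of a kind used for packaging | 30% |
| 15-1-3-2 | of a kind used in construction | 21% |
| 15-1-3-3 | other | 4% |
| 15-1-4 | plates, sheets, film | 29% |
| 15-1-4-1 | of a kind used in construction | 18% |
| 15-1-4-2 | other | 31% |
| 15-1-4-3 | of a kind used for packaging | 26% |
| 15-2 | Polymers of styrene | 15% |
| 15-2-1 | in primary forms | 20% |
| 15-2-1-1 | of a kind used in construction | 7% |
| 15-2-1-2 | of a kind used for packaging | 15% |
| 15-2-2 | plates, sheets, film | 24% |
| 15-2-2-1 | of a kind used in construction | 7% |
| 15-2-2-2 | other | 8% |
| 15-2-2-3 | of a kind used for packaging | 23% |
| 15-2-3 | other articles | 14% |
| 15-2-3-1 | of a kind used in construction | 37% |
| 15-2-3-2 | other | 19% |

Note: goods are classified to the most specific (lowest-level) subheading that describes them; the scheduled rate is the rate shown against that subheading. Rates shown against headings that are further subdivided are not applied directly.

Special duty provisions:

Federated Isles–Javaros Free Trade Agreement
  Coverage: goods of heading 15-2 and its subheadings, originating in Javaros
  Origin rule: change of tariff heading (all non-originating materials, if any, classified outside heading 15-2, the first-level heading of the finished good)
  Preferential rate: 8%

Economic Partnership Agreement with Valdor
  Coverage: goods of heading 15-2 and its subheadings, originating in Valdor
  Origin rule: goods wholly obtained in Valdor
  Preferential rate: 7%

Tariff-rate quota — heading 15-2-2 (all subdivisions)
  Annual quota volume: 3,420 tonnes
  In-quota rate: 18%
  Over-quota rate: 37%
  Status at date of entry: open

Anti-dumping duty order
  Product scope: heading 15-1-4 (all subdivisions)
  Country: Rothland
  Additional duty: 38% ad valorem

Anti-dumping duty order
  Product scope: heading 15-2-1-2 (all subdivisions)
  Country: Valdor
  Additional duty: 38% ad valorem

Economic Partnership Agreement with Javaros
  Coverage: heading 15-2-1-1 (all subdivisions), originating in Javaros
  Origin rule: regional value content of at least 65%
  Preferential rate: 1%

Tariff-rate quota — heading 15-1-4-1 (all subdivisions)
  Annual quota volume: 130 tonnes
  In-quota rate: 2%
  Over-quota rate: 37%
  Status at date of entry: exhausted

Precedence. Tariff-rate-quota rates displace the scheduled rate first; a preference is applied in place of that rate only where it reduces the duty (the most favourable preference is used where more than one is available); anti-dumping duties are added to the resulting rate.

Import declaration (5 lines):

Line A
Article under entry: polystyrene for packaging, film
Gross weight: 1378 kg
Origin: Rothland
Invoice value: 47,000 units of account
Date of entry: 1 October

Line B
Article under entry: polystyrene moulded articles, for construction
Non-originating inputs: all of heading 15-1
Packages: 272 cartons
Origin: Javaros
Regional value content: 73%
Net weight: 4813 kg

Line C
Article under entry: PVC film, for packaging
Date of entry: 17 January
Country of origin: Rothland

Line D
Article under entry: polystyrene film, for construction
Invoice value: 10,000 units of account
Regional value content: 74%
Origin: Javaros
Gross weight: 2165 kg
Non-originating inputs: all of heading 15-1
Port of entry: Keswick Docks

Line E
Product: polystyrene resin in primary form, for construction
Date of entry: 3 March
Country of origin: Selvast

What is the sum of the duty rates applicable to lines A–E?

105%

Line A: polystyrene → 15-2; film → 15-2-2; for packaging → 15-2-2-3. Scheduled 23%. quota on 15-2-2 open → in-quota 18%. → 18%.
Line B: polystyrene → 15-2; moulded articles → 15-2-3; for construction → 15-2-3-1. Scheduled 37%. Javaros agreement on 15-2: CTH met → 8% available; Javaros agreement on 15-2-1-1: 15-2-3-1 not covered; preferential 8%. → 8%.
Line C: PVC → 15-1; film → 15-1-4; for packaging → 15-1-4-3. Scheduled 26%. anti-dumping (Rothland, 15-1-4): +38%; total 26% + 38% = 64%. → 64%.
Line D: polystyrene → 15-2; film → 15-2-2; for construction → 15-2-2-1. Scheduled 7%. quota on 15-2-2 open → in-quota 18%; Javaros agreement on 15-2: CTH met → 8% available; Javaros agreement on 15-2-1-1: 15-2-2-1 not covered; preferential 8%. → 8%.
Line E: polystyrene → 15-2; resin in primary form → 15-2-1; for construction → 15-2-1-1. Scheduled 7%. No special measure applies. → 7%.
Sum: 18% + 8% + 64% + 8% + 7% = 105%.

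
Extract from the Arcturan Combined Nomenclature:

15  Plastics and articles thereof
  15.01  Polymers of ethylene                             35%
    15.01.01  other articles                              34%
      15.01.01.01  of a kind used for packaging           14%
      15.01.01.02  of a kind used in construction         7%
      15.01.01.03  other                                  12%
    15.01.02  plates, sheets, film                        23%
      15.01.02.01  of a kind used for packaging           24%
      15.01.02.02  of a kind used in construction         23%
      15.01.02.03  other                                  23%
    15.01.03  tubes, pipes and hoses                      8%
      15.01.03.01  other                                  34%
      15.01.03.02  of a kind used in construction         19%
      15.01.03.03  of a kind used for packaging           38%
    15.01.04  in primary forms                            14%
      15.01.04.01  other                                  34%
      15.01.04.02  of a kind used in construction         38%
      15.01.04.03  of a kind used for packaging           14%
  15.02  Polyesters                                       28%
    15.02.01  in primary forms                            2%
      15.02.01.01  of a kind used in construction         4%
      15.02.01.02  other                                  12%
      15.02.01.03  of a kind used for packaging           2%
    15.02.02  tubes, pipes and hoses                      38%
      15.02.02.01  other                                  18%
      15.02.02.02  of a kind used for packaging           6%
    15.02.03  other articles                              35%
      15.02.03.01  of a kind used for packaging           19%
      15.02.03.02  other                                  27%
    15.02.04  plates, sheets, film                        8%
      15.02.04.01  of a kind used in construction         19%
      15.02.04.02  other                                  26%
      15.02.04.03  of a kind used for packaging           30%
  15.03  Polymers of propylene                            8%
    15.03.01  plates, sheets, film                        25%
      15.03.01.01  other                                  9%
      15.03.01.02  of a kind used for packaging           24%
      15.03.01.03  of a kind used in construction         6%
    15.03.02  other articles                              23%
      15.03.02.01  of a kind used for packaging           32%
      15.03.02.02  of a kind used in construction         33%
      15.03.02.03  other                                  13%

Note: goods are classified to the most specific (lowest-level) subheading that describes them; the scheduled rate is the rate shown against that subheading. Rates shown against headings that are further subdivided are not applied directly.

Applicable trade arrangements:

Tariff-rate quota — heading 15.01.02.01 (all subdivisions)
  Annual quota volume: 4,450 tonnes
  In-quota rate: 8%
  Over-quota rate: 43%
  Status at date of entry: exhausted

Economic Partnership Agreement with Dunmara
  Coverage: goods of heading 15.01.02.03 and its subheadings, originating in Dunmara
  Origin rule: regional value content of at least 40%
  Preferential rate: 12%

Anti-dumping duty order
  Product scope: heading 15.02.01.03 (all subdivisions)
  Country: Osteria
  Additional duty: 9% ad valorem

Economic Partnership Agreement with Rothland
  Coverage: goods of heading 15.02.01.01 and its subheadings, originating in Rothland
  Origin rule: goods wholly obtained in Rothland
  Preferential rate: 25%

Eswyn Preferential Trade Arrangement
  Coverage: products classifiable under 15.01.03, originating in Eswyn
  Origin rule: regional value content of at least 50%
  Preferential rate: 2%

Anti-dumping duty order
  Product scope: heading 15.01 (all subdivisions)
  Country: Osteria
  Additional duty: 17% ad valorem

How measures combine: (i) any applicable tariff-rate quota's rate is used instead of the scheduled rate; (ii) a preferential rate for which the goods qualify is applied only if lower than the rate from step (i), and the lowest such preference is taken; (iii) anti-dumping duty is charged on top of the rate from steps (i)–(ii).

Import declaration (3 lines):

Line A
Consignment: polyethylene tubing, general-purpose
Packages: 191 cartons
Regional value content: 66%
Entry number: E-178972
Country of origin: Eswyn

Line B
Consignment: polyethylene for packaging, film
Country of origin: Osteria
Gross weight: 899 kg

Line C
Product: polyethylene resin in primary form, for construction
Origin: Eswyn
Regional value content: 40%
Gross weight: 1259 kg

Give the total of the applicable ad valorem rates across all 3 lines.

Line A: polyethylene → 15.01; tubing → 15.01.03; general-purpose → 15.01.03.01. Scheduled 34%. Eswyn agreement on 15.01.03: RVC ≥ 50% → 2% available; preferential 2%. → 2%.
Line B: polyethylene → 15.01; film → 15.01.02; for packaging → 15.01.02.01. Scheduled 24%. quota on 15.01.02.01 exhausted → over-quota 43%; anti-dumping (Osteria, 15.01): +17%; total 43% + 17% = 60%. → 60%.
Line C: polyethylene → 15.01; resin in primary form → 15.01.04; for construction → 15.01.04.02. Scheduled 38%. Eswyn agreement on 15.01.03: 15.01.04.02 not covered. → 38%.
Sum: 2% + 60% + 38% = 100%.

100%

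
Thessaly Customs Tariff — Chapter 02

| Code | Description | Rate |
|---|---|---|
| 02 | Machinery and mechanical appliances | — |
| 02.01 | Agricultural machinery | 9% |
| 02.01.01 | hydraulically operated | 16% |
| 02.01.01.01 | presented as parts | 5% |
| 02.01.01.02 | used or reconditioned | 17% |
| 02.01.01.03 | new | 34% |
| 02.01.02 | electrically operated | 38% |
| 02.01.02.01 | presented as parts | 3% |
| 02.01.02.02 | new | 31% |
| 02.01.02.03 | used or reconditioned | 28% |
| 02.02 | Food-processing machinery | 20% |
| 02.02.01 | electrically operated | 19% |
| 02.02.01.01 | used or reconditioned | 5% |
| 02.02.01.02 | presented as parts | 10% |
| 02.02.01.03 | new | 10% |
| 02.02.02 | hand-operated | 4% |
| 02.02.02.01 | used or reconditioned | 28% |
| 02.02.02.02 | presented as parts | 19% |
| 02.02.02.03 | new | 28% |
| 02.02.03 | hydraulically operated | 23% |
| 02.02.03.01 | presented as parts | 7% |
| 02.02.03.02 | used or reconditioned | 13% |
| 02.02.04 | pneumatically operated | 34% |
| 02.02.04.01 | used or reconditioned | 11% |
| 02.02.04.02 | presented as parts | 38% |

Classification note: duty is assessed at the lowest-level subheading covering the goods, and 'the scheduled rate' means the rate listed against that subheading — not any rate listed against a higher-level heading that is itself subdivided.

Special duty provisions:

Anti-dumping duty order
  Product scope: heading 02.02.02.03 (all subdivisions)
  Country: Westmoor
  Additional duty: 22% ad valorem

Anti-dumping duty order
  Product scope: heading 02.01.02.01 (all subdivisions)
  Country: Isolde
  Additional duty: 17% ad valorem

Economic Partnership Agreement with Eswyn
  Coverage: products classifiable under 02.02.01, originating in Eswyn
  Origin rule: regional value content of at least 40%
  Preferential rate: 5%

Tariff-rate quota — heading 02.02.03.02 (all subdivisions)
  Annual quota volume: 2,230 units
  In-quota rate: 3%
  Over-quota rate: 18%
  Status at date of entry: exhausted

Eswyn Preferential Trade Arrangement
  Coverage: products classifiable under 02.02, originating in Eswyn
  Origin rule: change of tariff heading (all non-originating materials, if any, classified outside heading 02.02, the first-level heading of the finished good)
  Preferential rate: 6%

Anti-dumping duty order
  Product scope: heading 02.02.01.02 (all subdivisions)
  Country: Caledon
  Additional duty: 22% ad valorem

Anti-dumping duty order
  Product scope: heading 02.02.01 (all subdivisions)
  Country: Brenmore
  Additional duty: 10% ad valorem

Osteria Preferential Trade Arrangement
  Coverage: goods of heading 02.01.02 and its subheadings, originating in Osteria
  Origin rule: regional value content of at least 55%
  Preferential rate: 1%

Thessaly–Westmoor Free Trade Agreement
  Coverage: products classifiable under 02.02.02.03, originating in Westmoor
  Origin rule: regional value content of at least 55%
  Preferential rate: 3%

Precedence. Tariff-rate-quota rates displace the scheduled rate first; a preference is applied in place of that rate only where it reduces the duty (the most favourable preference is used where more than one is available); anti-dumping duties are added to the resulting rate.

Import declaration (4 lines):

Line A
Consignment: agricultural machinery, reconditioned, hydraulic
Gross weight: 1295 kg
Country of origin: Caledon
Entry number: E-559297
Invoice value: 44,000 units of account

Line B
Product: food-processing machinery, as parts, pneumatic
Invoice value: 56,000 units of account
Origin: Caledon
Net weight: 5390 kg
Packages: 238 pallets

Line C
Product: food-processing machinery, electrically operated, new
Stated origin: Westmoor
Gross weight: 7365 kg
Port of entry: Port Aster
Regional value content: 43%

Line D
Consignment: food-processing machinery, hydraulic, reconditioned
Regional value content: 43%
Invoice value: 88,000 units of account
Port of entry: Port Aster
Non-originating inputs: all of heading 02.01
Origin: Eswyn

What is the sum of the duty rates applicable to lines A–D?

Line A: agricultural → 02.01; hydraulic → 02.01.01; reconditioned → 02.01.01.02. Scheduled 17%. No special measure applies. → 17%.
Line B: food-processing → 02.02; pneumatic → 02.02.04; as parts → 02.02.04.02. Scheduled 38%. No special measure applies. → 38%.
Line C: food-processing → 02.02; electrically operated → 02.02.01; new → 02.02.01.03. Scheduled 10%. Westmoor agreement on 02.02.02.03: 02.02.01.03 not covered. → 10%.
Line D: food-processing → 02.02; hydraulic → 02.02.03; reconditioned → 02.02.03.02. Scheduled 13%. quota on 02.02.03.02 exhausted → over-quota 18%; Eswyn agreement on 02.02.01: 02.02.03.02 not covered; Eswyn agreement on 02.02: CTH met → 6% available; preferential 6%. → 6%.
Sum: 17% + 38% + 10% + 6% = 71%.

71%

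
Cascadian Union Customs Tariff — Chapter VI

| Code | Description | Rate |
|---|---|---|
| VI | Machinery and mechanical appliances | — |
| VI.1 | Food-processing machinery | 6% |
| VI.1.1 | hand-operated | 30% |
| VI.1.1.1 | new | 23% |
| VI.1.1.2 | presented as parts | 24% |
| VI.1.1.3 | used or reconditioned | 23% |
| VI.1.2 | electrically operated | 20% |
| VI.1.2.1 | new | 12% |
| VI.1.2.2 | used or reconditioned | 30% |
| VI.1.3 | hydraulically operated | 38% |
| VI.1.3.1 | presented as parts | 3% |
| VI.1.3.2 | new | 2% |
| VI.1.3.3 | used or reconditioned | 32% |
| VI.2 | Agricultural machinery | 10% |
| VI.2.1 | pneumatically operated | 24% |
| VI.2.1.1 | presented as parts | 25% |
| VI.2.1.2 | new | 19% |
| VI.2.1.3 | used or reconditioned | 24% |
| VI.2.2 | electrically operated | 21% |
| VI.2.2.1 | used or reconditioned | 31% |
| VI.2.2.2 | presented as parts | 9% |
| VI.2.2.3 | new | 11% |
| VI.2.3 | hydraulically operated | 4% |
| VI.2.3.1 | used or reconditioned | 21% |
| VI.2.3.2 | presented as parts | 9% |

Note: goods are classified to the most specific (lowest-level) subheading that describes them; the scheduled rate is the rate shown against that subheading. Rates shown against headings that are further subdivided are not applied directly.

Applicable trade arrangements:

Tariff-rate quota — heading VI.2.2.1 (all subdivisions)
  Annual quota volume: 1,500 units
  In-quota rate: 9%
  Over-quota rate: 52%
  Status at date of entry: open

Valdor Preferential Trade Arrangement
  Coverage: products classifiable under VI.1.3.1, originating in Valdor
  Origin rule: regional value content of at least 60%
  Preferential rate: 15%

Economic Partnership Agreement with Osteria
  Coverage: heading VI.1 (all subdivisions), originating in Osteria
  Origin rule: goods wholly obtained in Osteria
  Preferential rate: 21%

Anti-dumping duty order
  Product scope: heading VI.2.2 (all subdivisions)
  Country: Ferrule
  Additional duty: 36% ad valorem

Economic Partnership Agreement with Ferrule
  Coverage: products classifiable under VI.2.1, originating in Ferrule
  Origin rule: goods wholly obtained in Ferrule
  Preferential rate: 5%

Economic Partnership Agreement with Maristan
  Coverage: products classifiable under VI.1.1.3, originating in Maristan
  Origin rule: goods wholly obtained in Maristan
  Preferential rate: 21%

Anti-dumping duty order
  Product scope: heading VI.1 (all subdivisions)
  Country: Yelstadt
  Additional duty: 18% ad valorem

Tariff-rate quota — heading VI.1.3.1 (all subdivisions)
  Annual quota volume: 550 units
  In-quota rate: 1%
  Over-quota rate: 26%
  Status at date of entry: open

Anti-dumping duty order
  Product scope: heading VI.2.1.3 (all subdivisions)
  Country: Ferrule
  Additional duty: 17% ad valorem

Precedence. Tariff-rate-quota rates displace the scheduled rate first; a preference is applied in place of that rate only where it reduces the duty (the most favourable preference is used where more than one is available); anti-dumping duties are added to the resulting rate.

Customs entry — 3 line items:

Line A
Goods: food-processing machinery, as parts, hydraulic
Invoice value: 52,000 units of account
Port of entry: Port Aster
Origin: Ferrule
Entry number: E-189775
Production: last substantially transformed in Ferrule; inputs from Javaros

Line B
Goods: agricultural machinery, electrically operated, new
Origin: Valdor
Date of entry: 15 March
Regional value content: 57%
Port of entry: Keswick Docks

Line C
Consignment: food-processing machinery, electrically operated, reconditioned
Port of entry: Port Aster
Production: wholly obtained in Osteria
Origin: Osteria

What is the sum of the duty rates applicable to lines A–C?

33%

Line A: food-processing → VI.1; hydraulic → VI.1.3; as parts → VI.1.3.1. Scheduled 3%. quota on VI.1.3.1 open → in-quota 1%; Ferrule agreement on VI.2.1: VI.1.3.1 not covered. → 1%.
Line B: agricultural → VI.2; electrically operated → VI.2.2; new → VI.2.2.3. Scheduled 11%. Valdor agreement on VI.1.3.1: VI.2.2.3 not covered. → 11%.
Line C: food-processing → VI.1; electrically operated → VI.1.2; reconditioned → VI.1.2.2. Scheduled 30%. Osteria agreement on VI.1: wholly obtained → 21% available; preferential 21%. → 21%.
Sum: 1% + 11% + 21% = 33%.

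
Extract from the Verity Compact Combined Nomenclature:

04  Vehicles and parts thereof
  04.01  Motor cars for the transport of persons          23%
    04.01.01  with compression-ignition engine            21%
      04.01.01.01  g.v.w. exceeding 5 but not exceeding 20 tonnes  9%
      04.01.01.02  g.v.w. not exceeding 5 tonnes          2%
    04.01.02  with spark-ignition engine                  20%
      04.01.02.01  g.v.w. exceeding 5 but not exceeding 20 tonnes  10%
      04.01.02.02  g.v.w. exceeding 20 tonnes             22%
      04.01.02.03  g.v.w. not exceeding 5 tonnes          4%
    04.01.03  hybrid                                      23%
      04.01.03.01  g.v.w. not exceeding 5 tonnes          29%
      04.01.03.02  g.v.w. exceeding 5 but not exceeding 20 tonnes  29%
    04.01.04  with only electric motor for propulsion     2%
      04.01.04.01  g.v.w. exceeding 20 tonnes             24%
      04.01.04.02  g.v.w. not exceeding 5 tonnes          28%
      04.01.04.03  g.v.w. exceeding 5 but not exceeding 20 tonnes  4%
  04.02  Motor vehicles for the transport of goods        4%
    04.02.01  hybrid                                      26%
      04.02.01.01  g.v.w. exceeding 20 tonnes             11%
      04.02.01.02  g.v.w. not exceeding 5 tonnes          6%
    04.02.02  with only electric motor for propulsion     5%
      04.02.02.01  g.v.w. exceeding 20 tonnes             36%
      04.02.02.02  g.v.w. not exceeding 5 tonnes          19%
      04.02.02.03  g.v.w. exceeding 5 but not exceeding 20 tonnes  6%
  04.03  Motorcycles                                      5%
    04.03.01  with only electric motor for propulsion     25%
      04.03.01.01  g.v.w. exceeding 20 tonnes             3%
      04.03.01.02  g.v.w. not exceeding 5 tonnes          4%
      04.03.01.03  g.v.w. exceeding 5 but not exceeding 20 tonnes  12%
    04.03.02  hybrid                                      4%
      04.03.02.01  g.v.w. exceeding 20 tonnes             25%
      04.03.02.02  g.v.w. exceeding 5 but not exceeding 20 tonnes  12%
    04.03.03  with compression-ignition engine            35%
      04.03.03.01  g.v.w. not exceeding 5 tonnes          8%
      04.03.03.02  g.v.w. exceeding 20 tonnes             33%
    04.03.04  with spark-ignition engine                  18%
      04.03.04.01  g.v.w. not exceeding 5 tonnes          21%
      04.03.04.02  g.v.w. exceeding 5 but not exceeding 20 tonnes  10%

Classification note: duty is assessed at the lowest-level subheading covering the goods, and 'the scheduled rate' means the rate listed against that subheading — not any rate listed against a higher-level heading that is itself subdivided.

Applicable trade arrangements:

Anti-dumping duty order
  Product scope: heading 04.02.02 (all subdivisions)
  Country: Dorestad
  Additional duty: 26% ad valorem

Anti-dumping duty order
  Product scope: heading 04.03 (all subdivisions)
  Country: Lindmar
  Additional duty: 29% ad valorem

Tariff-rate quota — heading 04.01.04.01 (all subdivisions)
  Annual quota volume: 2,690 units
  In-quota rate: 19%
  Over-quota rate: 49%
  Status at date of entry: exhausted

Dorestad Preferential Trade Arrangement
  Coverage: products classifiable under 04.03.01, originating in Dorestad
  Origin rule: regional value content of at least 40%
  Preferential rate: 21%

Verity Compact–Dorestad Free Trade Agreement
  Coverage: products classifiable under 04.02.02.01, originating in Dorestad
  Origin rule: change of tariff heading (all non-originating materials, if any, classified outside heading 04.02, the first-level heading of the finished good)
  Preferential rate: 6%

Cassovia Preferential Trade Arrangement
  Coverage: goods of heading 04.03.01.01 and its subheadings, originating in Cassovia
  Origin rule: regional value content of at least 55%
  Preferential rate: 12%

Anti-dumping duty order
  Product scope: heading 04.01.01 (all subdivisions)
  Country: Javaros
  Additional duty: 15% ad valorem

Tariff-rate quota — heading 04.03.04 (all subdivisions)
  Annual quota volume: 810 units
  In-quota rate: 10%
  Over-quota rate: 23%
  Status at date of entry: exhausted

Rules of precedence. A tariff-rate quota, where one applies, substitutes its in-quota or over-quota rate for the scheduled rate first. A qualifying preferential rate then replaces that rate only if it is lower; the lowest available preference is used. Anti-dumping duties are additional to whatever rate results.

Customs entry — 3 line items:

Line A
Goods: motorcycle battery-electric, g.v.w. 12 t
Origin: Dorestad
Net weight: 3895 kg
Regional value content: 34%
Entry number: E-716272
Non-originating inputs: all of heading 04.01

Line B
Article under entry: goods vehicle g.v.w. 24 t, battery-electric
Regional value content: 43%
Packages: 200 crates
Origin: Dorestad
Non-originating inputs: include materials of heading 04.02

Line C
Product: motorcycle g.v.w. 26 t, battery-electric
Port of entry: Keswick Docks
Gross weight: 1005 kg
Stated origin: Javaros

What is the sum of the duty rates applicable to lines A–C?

77%

Line A: motorcycle → 04.03; battery-electric → 04.03.01; g.v.w. 12 t → 04.03.01.03. Scheduled 12%. Dorestad agreement on 04.03.01: RVC < 40%; Dorestad agreement on 04.02.02.01: 04.03.01.03 not covered. → 12%.
Line B: goods vehicle → 04.02; battery-electric → 04.02.02; g.v.w. 24 t → 04.02.02.01. Scheduled 36%. Dorestad agreement on 04.03.01: 04.02.02.01 not covered; Dorestad agreement on 04.02.02.01: CTH not met; anti-dumping (Dorestad, 04.02.02): +26%; total 36% + 26% = 62%. → 62%.
Line C: motorcycle → 04.03; battery-electric → 04.03.01; g.v.w. 26 t → 04.03.01.01. Scheduled 3%. No special measure applies. → 3%.
Sum: 12% + 62% + 3% = 77%.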